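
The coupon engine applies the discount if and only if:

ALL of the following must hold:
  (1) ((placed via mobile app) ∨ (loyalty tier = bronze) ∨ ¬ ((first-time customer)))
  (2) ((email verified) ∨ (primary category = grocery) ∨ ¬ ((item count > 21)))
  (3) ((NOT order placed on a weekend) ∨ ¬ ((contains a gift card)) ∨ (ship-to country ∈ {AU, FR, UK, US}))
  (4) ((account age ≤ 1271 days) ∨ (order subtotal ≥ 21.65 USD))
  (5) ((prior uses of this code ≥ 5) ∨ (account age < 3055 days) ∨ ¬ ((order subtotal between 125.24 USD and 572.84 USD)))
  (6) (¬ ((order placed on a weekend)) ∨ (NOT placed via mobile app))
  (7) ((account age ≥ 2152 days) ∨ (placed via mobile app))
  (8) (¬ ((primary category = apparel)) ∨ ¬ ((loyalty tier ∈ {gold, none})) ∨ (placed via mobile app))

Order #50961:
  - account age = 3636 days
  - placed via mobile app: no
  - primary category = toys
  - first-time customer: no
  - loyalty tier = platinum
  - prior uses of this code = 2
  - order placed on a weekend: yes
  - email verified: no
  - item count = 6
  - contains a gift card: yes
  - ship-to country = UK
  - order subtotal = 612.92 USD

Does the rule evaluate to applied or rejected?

Atomic conditions:
  placed via mobile app: no → false
  loyalty tier = bronze: platinum == bronze is false
  first-time customer: no → false
  email verified: no → false
  primary category = grocery: toys == grocery is false
  item count > 21: 6 > 21 is false
  NOT order placed on a weekend: yes → false
  contains a gift card: yes → true
  ship-to country ∈ {AU, FR, UK, US}: UK is in the set → true
  account age ≤ 1271 days: 3636 ≤ 1271 is false
  order subtotal ≥ 21.65 USD: 612.92 ≥ 21.65 is true
  prior uses of this code ≥ 5: 2 ≥ 5 is false
  account age < 3055 days: 3636 < 3055 is false
  order subtotal between 125.24 USD and 572.84 USD: 612.92 in [125.24, 572.84] is false
  order placed on a weekend: yes → true
  NOT placed via mobile app: no → true
  account age ≥ 2152 days: 3636 ≥ 2152 is true
  primary category = apparel: toys == apparel is false
  loyalty tier ∈ {gold, none}: platinum is not in the set → false
Combine:
[1.3] NOT false = true
[1] false OR false OR true = true
[2.3] NOT false = true
[2] false OR false OR true = true
[3.2] NOT true = false
[3] false OR false OR true = true
[4] false OR true = true
[5.3] NOT false = true
[5] false OR false OR true = true
[6.1] NOT true = false
[6] false OR true = true
[7] true OR false = true
[8.1] NOT false = true
[8.2] NOT false = true
[8] true OR true OR false = true
[root] true AND true AND true AND true AND true AND true AND true AND true = true
Overall: true → applied

Applied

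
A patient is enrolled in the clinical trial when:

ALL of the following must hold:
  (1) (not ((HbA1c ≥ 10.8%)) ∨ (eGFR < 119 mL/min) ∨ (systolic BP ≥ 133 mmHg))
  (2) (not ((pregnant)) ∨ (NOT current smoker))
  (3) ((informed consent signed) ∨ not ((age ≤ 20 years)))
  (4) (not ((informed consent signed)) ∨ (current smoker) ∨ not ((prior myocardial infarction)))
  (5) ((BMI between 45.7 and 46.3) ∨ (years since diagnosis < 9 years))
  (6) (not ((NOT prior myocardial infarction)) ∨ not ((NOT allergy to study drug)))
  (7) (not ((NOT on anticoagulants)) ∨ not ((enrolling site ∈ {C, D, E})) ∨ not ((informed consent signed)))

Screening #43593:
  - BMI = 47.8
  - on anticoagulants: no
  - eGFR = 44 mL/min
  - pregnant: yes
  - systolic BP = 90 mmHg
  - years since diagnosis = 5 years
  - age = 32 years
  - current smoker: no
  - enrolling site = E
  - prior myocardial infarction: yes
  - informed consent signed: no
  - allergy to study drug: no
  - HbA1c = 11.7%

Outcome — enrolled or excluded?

Atomic conditions:
  HbA1c ≥ 10.8%: 11.7 ≥ 10.8 is true
  eGFR < 119 mL/min: 44 < 119 is true
  systolic BP ≥ 133 mmHg: 90 ≥ 133 is false
  pregnant: yes → true
  NOT current smoker: no → true
  informed consent signed: no → false
  age ≤ 20 years: 32 ≤ 20 is false
  current smoker: no → false
  prior myocardial infarction: yes → true
  BMI between 45.7 and 46.3: 47.8 in [45.7, 46.3] is false
  years since diagnosis < 9 years: 5 < 9 is true
  NOT prior myocardial infarction: yes → false
  NOT allergy to study drug: no → true
  NOT on anticoagulants: no → true
  enrolling site ∈ {C, D, E}: E is in the set → true
Combine:
[1.1] NOT true = false
[1] false OR true OR false = true
[2.1] NOT true = false
[2] false OR true = true
[3.2] NOT false = true
[3] false OR true = true
[4.1] NOT false = true
[4.3] NOT true = false
[4] true OR false OR false = true
[5] false OR true = true
[6.1] NOT false = true
[6.2] NOT true = false
[6] true OR false = true
[7.1] NOT true = false
[7.2] NOT true = false
[7.3] NOT false = true
[7] false OR false OR true = true
[root] true AND true AND true AND true AND true AND true AND true = true
Overall: true → enrolled

Enrolled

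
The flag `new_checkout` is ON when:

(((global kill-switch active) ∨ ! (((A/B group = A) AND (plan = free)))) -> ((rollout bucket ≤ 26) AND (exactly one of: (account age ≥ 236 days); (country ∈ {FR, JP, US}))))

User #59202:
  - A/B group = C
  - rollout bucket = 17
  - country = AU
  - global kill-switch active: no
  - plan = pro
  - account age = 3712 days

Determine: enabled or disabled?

Enabled

Atomic conditions:
  global kill-switch active: no → false
  A/B group = A: C == A is false
  plan = free: pro == free is false
  rollout bucket ≤ 26: 17 ≤ 26 is true
  account age ≥ 236 days: 3712 ≥ 236 is true
  country ∈ {FR, JP, US}: AU is not in the set → false
Combine:
[1.2.1] false AND false = false
[1.2] NOT false = true
[1] false OR true = true
[2.2] exactly-one(true, false) = true
[2] true AND true = true
[root] true → true = true
Overall: true → enabled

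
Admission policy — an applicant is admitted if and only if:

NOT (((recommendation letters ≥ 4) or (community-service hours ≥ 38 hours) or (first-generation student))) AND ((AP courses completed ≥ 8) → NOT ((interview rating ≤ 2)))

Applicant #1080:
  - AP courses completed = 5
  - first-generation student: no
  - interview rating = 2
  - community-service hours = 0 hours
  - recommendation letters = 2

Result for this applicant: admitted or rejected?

Admitted

Atomic conditions:
  recommendation letters ≥ 4: 2 ≥ 4 is false
  community-service hours ≥ 38 hours: 0 ≥ 38 is false
  first-generation student: no → false
  AP courses completed ≥ 8: 5 ≥ 8 is false
  interview rating ≤ 2: 2 ≤ 2 is true
Combine:
[1.1] false OR false OR false = false
[1] NOT false = true
[2.2] NOT true = false
[2] false → false (antecedent false ⇒ implication holds) = true
[root] true AND true = true
Overall: true → admitted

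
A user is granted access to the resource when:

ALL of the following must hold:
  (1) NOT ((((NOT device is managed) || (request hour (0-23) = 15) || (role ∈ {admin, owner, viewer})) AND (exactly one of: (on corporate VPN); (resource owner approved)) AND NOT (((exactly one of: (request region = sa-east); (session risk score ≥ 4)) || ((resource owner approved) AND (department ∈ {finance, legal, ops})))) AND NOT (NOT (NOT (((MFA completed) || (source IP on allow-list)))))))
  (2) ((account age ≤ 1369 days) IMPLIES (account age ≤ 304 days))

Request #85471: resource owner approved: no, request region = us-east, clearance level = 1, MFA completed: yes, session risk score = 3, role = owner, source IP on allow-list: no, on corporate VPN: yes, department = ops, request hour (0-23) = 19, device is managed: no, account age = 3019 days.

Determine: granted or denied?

Atomic conditions:
  NOT device is managed: no → true
  request hour (0-23) = 15: 19 == 15 is false
  role ∈ {admin, owner, viewer}: owner is in the set → true
  on corporate VPN: yes → true
  resource owner approved: no → false
  request region = sa-east: us-east == sa-east is false
  session risk score ≥ 4: 3 ≥ 4 is false
  department ∈ {finance, legal, ops}: ops is in the set → true
  MFA completed: yes → true
  source IP on allow-list: no → false
  account age ≤ 1369 days: 3019 ≤ 1369 is false
  account age ≤ 304 days: 3019 ≤ 304 is false
Combine:
[1.1.1] true OR false OR true = true
[1.1.2] exactly-one(true, false) = true
[1.1.3.1.1] exactly-one(false, false) = false
[1.1.3.1.2] false AND true = false
[1.1.3.1] false OR false = false
[1.1.3] NOT false = true
[1.1.4.1.1.1] true OR false = true
[1.1.4.1.1] NOT true = false
[1.1.4.1] NOT false = true
[1.1.4] NOT true = false
[1.1] true AND true AND true AND false = false
[1] NOT false = true
[2] false → false (antecedent false ⇒ implication holds) = true
[root] true AND true = true
Overall: true → granted

Granted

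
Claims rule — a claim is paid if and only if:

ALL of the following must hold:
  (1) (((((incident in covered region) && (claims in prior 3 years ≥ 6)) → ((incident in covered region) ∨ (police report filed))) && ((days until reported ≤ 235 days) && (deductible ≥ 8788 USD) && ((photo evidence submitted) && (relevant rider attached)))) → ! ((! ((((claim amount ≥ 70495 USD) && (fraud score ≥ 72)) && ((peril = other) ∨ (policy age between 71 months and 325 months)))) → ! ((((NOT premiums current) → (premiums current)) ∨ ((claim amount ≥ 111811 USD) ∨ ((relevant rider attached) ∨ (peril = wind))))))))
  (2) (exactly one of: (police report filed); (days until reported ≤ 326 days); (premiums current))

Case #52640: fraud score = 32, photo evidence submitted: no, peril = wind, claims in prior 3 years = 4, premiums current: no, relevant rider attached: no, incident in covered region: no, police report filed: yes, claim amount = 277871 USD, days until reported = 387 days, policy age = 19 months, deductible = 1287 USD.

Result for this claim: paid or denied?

Atomic conditions:
  incident in covered region: no → false
  claims in prior 3 years ≥ 6: 4 ≥ 6 is false
  police report filed: yes → true
  days until reported ≤ 235 days: 387 ≤ 235 is false
  deductible ≥ 8788 USD: 1287 ≥ 8788 is false
  photo evidence submitted: no → false
  relevant rider attached: no → false
  claim amount ≥ 70495 USD: 277871 ≥ 70495 is true
  fraud score ≥ 72: 32 ≥ 72 is false
  peril = other: wind == other is false
  policy age between 71 months and 325 months: 19 in [71, 325] is false
  NOT premiums current: no → true
  premiums current: no → false
  claim amount ≥ 111811 USD: 277871 ≥ 111811 is true
  peril = wind: wind == wind is true
  days until reported ≤ 326 days: 387 ≤ 326 is false
Combine:
[1.1.1.1] false AND false = false
[1.1.1.2] false OR true = true
[1.1.1] false → true (antecedent false ⇒ implication holds) = true
[1.1.2.3] false AND false = false
[1.1.2] false AND false AND false = false
[1.1] true AND false = false
[1.2.1.1.1.1] true AND false = false
[1.2.1.1.1.2] false OR false = false
[1.2.1.1.1] false AND false = false
[1.2.1.1] NOT false = true
[1.2.1.2.1.1] true → false = false
[1.2.1.2.1.2.2] false OR true = true
[1.2.1.2.1.2] true OR true = true
[1.2.1.2.1] false OR true = true
[1.2.1.2] NOT true = false
[1.2.1] true → false = false
[1.2] NOT false = true
[1] false → true (antecedent false ⇒ implication holds) = true
[2] exactly-one(true, false, false) = true
[root] true AND true = true
Overall: true → paid

Paid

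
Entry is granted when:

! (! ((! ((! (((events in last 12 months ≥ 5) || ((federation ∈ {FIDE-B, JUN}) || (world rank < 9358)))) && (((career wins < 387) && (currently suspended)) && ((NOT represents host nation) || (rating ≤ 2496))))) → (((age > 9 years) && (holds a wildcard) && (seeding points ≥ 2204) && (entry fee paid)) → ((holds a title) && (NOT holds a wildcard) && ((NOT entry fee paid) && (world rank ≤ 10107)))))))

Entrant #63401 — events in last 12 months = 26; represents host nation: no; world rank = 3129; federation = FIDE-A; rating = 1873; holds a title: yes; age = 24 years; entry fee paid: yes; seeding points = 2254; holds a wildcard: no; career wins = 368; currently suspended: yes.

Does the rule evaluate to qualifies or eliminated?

Qualifies

Atomic conditions:
  events in last 12 months ≥ 5: 26 ≥ 5 is true
  federation ∈ {FIDE-B, JUN}: FIDE-A is not in the set → false
  world rank < 9358: 3129 < 9358 is true
  career wins < 387: 368 < 387 is true
  currently suspended: yes → true
  NOT represents host nation: no → true
  rating ≤ 2496: 1873 ≤ 2496 is true
  age > 9 years: 24 > 9 is true
  holds a wildcard: no → false
  seeding points ≥ 2204: 2254 ≥ 2204 is true
  entry fee paid: yes → true
  holds a title: yes → true
  NOT holds a wildcard: no → true
  NOT entry fee paid: yes → false
  world rank ≤ 10107: 3129 ≤ 10107 is true
Combine:
[1.1.1.1.1.1.2] false OR true = true
[1.1.1.1.1.1] true OR true = true
[1.1.1.1.1] NOT true = false
[1.1.1.1.2.1] true AND true = true
[1.1.1.1.2.2] true OR true = true
[1.1.1.1.2] true AND true = true
[1.1.1.1] false AND true = false
[1.1.1] NOT false = true
[1.1.2.1] true AND false AND true AND true = false
[1.1.2.2.3] false AND true = false
[1.1.2.2] true AND true AND false = false
[1.1.2] false → false (antecedent false ⇒ implication holds) = true
[1.1] true → true = true
[1] NOT true = false
[root] NOT false = true
Overall: true → qualifies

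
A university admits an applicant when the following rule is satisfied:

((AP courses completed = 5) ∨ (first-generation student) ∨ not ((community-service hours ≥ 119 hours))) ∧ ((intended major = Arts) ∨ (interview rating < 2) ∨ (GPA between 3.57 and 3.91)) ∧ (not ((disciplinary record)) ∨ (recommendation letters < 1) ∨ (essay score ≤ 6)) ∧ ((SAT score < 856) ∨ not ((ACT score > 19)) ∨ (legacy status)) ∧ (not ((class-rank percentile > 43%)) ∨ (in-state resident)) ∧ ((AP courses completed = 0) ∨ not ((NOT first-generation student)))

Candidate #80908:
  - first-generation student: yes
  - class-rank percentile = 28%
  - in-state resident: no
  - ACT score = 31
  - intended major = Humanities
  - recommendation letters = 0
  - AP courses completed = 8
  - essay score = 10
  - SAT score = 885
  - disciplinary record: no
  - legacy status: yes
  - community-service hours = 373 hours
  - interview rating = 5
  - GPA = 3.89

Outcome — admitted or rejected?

Admitted

Atomic conditions:
  AP courses completed = 5: 8 == 5 is false
  first-generation student: yes → true
  community-service hours ≥ 119 hours: 373 ≥ 119 is true
  intended major = Arts: Humanities == Arts is false
  interview rating < 2: 5 < 2 is false
  GPA between 3.57 and 3.91: 3.89 in [3.57, 3.91] is true
  disciplinary record: no → false
  recommendation letters < 1: 0 < 1 is true
  essay score ≤ 6: 10 ≤ 6 is false
  SAT score < 856: 885 < 856 is false
  ACT score > 19: 31 > 19 is true
  legacy status: yes → true
  class-rank percentile > 43%: 28 > 43 is false
  in-state resident: no → false
  AP courses completed = 0: 8 == 0 is false
  NOT first-generation student: yes → false
Combine:
[1.3] NOT true = false
[1] false OR true OR false = true
[2] false OR false OR true = true
[3.1] NOT false = true
[3] true OR true OR false = true
[4.2] NOT true = false
[4] false OR false OR true = true
[5.1] NOT false = true
[5] true OR false = true
[6.2] NOT false = true
[6] false OR true = true
[root] true AND true AND true AND true AND true AND true = true
Overall: true → admitted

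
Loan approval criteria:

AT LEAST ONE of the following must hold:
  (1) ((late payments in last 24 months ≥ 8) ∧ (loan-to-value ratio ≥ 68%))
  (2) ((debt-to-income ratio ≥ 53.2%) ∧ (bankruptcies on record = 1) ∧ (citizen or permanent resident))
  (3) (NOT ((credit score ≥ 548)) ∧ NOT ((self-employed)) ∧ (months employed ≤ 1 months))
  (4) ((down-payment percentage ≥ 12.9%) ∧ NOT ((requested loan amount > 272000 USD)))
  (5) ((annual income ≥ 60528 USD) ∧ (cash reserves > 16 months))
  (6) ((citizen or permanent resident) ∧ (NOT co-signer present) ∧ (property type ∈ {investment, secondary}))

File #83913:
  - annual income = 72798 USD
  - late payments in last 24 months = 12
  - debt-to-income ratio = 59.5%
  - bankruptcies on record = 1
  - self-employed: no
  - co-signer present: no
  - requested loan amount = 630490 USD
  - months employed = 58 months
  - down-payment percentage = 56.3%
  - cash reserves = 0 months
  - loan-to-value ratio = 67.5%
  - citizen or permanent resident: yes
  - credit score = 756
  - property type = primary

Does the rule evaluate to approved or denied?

Atomic conditions:
  late payments in last 24 months ≥ 8: 12 ≥ 8 is true
  loan-to-value ratio ≥ 68%: 67.5 ≥ 68 is false
  debt-to-income ratio ≥ 53.2%: 59.5 ≥ 53.2 is true
  bankruptcies on record = 1: 1 == 1 is true
  citizen or permanent resident: yes → true
  credit score ≥ 548: 756 ≥ 548 is true
  self-employed: no → false
  months employed ≤ 1 months: 58 ≤ 1 is false
  down-payment percentage ≥ 12.9%: 56.3 ≥ 12.9 is true
  requested loan amount > 272000 USD: 630490 > 272000 is true
  annual income ≥ 60528 USD: 72798 ≥ 60528 is true
  cash reserves > 16 months: 0 > 16 is false
  NOT co-signer present: no → true
  property type ∈ {investment, secondary}: primary is not in the set → false
Combine:
[1] true AND false = false
[2] true AND true AND true = true
[3.1] NOT true = false
[3.2] NOT false = true
[3] false AND true AND false = false
[4.2] NOT true = false
[4] true AND false = false
[5] true AND false = false
[6] true AND true AND false = false
[root] false OR true OR false OR false OR false OR false = true
Overall: true → approved

Approved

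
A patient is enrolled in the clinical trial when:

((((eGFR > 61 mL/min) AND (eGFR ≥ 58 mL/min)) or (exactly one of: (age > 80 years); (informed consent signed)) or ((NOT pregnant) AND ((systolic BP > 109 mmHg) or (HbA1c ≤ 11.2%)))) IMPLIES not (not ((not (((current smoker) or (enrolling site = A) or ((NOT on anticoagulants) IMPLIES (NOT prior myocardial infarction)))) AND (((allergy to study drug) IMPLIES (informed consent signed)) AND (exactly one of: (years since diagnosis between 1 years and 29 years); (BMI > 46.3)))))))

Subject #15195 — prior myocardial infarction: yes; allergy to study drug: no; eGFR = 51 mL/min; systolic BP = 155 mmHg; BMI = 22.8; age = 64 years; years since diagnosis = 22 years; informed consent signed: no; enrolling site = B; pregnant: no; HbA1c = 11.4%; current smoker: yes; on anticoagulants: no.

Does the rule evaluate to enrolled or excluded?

Excluded

Atomic conditions:
  eGFR > 61 mL/min: 51 > 61 is false
  eGFR ≥ 58 mL/min: 51 ≥ 58 is false
  age > 80 years: 64 > 80 is false
  informed consent signed: no → false
  NOT pregnant: no → true
  systolic BP > 109 mmHg: 155 > 109 is true
  HbA1c ≤ 11.2%: 11.4 ≤ 11.2 is false
  current smoker: yes → true
  enrolling site = A: B == A is false
  NOT on anticoagulants: no → true
  NOT prior myocardial infarction: yes → false
  allergy to study drug: no → false
  years since diagnosis between 1 years and 29 years: 22 in [1, 29] is true
  BMI > 46.3: 22.8 > 46.3 is false
Combine:
[1.1] false AND false = false
[1.2] exactly-one(false, false) = false
[1.3.2] true OR false = true
[1.3] true AND true = true
[1] false OR false OR true = true
[2.1.1.1.1.3] true → false = false
[2.1.1.1.1] true OR false OR false = true
[2.1.1.1] NOT true = false
[2.1.1.2.1] false → false (antecedent false ⇒ implication holds) = true
[2.1.1.2.2] exactly-one(true, false) = true
[2.1.1.2] true AND true = true
[2.1.1] false AND true = false
[2.1] NOT false = true
[2] NOT true = false
[root] true → false = false
Overall: false → excluded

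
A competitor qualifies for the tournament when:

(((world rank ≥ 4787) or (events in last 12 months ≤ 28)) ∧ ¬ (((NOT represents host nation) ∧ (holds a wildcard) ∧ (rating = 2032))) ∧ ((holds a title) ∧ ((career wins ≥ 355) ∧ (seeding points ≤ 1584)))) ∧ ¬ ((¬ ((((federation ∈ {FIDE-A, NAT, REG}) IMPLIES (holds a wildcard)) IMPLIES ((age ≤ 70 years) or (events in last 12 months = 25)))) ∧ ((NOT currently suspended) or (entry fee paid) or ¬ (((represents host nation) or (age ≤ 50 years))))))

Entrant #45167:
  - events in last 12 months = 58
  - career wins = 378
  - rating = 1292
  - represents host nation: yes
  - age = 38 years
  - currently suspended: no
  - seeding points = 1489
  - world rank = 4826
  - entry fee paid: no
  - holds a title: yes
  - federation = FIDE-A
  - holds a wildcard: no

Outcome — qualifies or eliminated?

Atomic conditions:
  world rank ≥ 4787: 4826 ≥ 4787 is true
  events in last 12 months ≤ 28: 58 ≤ 28 is false
  NOT represents host nation: yes → false
  holds a wildcard: no → false
  rating = 2032: 1292 == 2032 is false
  holds a title: yes → true
  career wins ≥ 355: 378 ≥ 355 is true
  seeding points ≤ 1584: 1489 ≤ 1584 is true
  federation ∈ {FIDE-A, NAT, REG}: FIDE-A is in the set → true
  age ≤ 70 years: 38 ≤ 70 is true
  events in last 12 months = 25: 58 == 25 is false
  NOT currently suspended: no → true
  entry fee paid: no → false
  represents host nation: yes → true
  age ≤ 50 years: 38 ≤ 50 is true
Combine:
[1.1] true OR false = true
[1.2.1] false AND false AND false = false
[1.2] NOT false = true
[1.3.2] true AND true = true
[1.3] true AND true = true
[1] true AND true AND true = true
[2.1.1.1.1] true → false = false
[2.1.1.1.2] true OR false = true
[2.1.1.1] false → true (antecedent false ⇒ implication holds) = true
[2.1.1] NOT true = false
[2.1.2.3.1] true OR true = true
[2.1.2.3] NOT true = false
[2.1.2] true OR false OR false = true
[2.1] false AND true = false
[2] NOT false = true
[root] true AND true = true
Overall: true → qualifies

Qualifies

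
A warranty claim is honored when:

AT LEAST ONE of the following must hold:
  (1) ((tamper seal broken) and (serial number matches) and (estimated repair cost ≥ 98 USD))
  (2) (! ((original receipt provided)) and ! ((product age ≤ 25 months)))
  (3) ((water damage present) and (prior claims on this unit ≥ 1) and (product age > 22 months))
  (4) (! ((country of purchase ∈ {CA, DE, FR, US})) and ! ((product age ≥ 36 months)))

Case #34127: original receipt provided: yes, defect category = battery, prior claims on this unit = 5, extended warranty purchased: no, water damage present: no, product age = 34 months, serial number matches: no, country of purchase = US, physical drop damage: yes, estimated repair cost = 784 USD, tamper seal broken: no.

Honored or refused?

Refused

Atomic conditions:
  tamper seal broken: no → false
  serial number matches: no → false
  estimated repair cost ≥ 98 USD: 784 ≥ 98 is true
  original receipt provided: yes → true
  product age ≤ 25 months: 34 ≤ 25 is false
  water damage present: no → false
  prior claims on this unit ≥ 1: 5 ≥ 1 is true
  product age > 22 months: 34 > 22 is true
  country of purchase ∈ {CA, DE, FR, US}: US is in the set → true
  product age ≥ 36 months: 34 ≥ 36 is false
Combine:
[1] false AND false AND true = false
[2.1] NOT true = false
[2.2] NOT false = true
[2] false AND true = false
[3] false AND true AND true = false
[4.1] NOT true = false
[4.2] NOT false = true
[4] false AND true = false
[root] false OR false OR false OR false = false
Overall: false → refused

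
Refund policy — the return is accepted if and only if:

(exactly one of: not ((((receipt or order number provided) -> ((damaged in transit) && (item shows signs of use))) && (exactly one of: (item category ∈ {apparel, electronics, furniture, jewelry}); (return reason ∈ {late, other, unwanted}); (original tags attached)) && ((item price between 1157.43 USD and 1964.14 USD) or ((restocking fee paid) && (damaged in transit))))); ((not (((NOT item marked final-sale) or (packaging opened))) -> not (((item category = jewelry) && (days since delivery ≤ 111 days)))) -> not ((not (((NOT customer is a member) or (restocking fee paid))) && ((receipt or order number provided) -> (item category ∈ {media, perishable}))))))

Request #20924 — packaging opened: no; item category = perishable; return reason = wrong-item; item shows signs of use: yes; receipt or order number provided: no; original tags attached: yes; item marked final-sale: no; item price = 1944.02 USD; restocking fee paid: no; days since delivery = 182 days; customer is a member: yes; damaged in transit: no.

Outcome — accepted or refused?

Atomic conditions:
  receipt or order number provided: no → false
  damaged in transit: no → false
  item shows signs of use: yes → true
  item category ∈ {apparel, electronics, furniture, jewelry}: perishable is not in the set → false
  return reason ∈ {late, other, unwanted}: wrong-item is not in the set → false
  original tags attached: yes → true
  item price between 1157.43 USD and 1964.14 USD: 1944.02 in [1157.43, 1964.14] is true
  restocking fee paid: no → false
  NOT item marked final-sale: no → true
  packaging opened: no → false
  item category = jewelry: perishable == jewelry is false
  days since delivery ≤ 111 days: 182 ≤ 111 is false
  NOT customer is a member: yes → false
  item category ∈ {media, perishable}: perishable is in the set → true
Combine:
[1.1.1.2] false AND true = false
[1.1.1] false → false (antecedent false ⇒ implication holds) = true
[1.1.2] exactly-one(false, false, true) = true
[1.1.3.2] false AND false = false
[1.1.3] true OR false = true
[1.1] true AND true AND true = true
[1] NOT true = false
[2.1.1.1] true OR false = true
[2.1.1] NOT true = false
[2.1.2.1] false AND false = false
[2.1.2] NOT false = true
[2.1] false → true (antecedent false ⇒ implication holds) = true
[2.2.1.1.1] false OR false = false
[2.2.1.1] NOT false = true
[2.2.1.2] false → true (antecedent false ⇒ implication holds) = true
[2.2.1] true AND true = true
[2.2] NOT true = false
[2] true → false = false
[root] exactly-one(false, false) = false
Overall: false → refused

Refused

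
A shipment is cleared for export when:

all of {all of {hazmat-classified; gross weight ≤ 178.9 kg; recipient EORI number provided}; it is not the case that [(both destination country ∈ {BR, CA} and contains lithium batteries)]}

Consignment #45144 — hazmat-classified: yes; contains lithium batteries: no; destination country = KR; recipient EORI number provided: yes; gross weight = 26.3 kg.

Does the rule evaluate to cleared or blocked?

Atomic conditions:
  hazmat-classified: yes → true
  gross weight ≤ 178.9 kg: 26.3 ≤ 178.9 is true
  recipient EORI number provided: yes → true
  destination country ∈ {BR, CA}: KR is not in the set → false
  contains lithium batteries: no → false
Combine:
[1] true AND true AND true = true
[2.1] false AND false = false
[2] NOT false = true
[root] true AND true = true
Overall: true → cleared

Cleared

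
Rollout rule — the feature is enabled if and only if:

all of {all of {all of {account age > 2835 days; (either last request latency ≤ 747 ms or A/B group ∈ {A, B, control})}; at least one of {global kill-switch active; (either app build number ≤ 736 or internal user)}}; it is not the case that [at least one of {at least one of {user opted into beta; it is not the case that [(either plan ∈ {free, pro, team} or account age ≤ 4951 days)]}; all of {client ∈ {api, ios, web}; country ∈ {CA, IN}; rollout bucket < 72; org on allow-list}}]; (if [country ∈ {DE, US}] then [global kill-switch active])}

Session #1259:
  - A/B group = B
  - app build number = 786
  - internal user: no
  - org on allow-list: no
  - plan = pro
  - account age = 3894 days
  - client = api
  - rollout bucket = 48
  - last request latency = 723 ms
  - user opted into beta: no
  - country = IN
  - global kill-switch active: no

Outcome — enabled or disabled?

Disabled

Atomic conditions:
  account age > 2835 days: 3894 > 2835 is true
  last request latency ≤ 747 ms: 723 ≤ 747 is true
  A/B group ∈ {A, B, control}: B is in the set → true
  global kill-switch active: no → false
  app build number ≤ 736: 786 ≤ 736 is false
  internal user: no → false
  user opted into beta: no → false
  plan ∈ {free, pro, team}: pro is in the set → true
  account age ≤ 4951 days: 3894 ≤ 4951 is true
  client ∈ {api, ios, web}: api is in the set → true
  country ∈ {CA, IN}: IN is in the set → true
  rollout bucket < 72: 48 < 72 is true
  org on allow-list: no → false
  country ∈ {DE, US}: IN is not in the set → false
Combine:
[1.1.2] true OR true = true
[1.1] true AND true = true
[1.2.2] false OR false = false
[1.2] false OR false = false
[1] true AND false = false
[2.1.1.2.1] true OR true = true
[2.1.1.2] NOT true = false
[2.1.1] false OR false = false
[2.1.2] true AND true AND true AND false = false
[2.1] false OR false = false
[2] NOT false = true
[3] false → false (antecedent false ⇒ implication holds) = true
[root] false AND true AND true = false
Overall: false → disabled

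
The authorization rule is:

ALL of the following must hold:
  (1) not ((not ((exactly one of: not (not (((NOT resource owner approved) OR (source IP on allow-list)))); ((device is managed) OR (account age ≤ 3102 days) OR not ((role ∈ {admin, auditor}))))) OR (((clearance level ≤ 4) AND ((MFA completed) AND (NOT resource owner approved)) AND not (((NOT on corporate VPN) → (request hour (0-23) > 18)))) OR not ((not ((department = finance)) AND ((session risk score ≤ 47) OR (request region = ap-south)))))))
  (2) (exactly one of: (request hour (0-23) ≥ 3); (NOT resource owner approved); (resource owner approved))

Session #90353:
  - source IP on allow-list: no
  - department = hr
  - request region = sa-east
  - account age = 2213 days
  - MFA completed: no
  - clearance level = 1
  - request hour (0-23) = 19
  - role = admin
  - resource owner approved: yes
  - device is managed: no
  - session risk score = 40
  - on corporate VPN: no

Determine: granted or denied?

Denied

Atomic conditions:
  NOT resource owner approved: yes → false
  source IP on allow-list: no → false
  device is managed: no → false
  account age ≤ 3102 days: 2213 ≤ 3102 is true
  role ∈ {admin, auditor}: admin is in the set → true
  clearance level ≤ 4: 1 ≤ 4 is true
  MFA completed: no → false
  NOT on corporate VPN: no → true
  request hour (0-23) > 18: 19 > 18 is true
  department = finance: hr == finance is false
  session risk score ≤ 47: 40 ≤ 47 is true
  request region = ap-south: sa-east == ap-south is false
  request hour (0-23) ≥ 3: 19 ≥ 3 is true
  resource owner approved: yes → true
Combine:
[1.1.1.1.1.1.1] false OR false = false
[1.1.1.1.1.1] NOT false = true
[1.1.1.1.1] NOT true = false
[1.1.1.1.2.3] NOT true = false
[1.1.1.1.2] false OR true OR false = true
[1.1.1.1] exactly-one(false, true) = true
[1.1.1] NOT true = false
[1.1.2.1.2] false AND false = false
[1.1.2.1.3.1] true → true = true
[1.1.2.1.3] NOT true = false
[1.1.2.1] true AND false AND false = false
[1.1.2.2.1.1] NOT false = true
[1.1.2.2.1.2] true OR false = true
[1.1.2.2.1] true AND true = true
[1.1.2.2] NOT true = false
[1.1.2] false OR false = false
[1.1] false OR false = false
[1] NOT false = true
[2] exactly-one(true, false, true) = false
[root] true AND false = false
Overall: false → denied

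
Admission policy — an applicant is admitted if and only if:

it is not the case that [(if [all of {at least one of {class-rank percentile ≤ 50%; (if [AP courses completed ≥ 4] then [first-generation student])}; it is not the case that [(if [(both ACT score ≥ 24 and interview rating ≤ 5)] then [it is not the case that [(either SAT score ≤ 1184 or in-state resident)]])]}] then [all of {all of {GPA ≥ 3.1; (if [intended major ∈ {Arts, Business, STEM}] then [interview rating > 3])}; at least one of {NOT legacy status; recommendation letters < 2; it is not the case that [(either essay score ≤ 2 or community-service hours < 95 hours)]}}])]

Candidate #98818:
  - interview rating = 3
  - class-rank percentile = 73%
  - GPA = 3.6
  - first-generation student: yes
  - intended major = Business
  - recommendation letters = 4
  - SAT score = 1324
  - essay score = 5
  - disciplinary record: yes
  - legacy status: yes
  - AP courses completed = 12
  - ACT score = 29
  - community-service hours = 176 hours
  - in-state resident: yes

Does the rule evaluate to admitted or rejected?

Admitted

Atomic conditions:
  class-rank percentile ≤ 50%: 73 ≤ 50 is false
  AP courses completed ≥ 4: 12 ≥ 4 is true
  first-generation student: yes → true
  ACT score ≥ 24: 29 ≥ 24 is true
  interview rating ≤ 5: 3 ≤ 5 is true
  SAT score ≤ 1184: 1324 ≤ 1184 is false
  in-state resident: yes → true
  GPA ≥ 3.1: 3.6 ≥ 3.1 is true
  intended major ∈ {Arts, Business, STEM}: Business is in the set → true
  interview rating > 3: 3 > 3 is false
  NOT legacy status: yes → false
  recommendation letters < 2: 4 < 2 is false
  essay score ≤ 2: 5 ≤ 2 is false
  community-service hours < 95 hours: 176 < 95 is false
Combine:
[1.1.1.2] true → true = true
[1.1.1] false OR true = true
[1.1.2.1.1] true AND true = true
[1.1.2.1.2.1] false OR true = true
[1.1.2.1.2] NOT true = false
[1.1.2.1] true → false = false
[1.1.2] NOT false = true
[1.1] true AND true = true
[1.2.1.2] true → false = false
[1.2.1] true AND false = false
[1.2.2.3.1] false OR false = false
[1.2.2.3] NOT false = true
[1.2.2] false OR false OR true = true
[1.2] false AND true = false
[1] true → false = false
[root] NOT false = true
Overall: true → admitted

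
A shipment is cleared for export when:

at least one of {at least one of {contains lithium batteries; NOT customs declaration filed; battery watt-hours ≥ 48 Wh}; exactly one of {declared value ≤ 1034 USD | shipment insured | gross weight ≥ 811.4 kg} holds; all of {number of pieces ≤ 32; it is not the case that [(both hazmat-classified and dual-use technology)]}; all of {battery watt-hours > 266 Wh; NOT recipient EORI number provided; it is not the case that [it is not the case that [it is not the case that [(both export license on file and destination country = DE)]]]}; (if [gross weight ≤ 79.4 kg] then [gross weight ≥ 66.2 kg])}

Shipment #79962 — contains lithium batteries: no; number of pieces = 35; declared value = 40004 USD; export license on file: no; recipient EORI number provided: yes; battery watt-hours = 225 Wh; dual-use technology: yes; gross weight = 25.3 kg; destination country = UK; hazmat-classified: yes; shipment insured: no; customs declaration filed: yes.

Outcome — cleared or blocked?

Cleared

Atomic conditions:
  contains lithium batteries: no → false
  NOT customs declaration filed: yes → false
  battery watt-hours ≥ 48 Wh: 225 ≥ 48 is true
  declared value ≤ 1034 USD: 40004 ≤ 1034 is false
  shipment insured: no → false
  gross weight ≥ 811.4 kg: 25.3 ≥ 811.4 is false
  number of pieces ≤ 32: 35 ≤ 32 is false
  hazmat-classified: yes → true
  dual-use technology: yes → true
  battery watt-hours > 266 Wh: 225 > 266 is false
  NOT recipient EORI number provided: yes → false
  export license on file: no → false
  destination country = DE: UK == DE is false
  gross weight ≤ 79.4 kg: 25.3 ≤ 79.4 is true
  gross weight ≥ 66.2 kg: 25.3 ≥ 66.2 is false
Combine:
[1] false OR false OR true = true
[2] exactly-one(false, false, false) = false
[3.2.1] true AND true = true
[3.2] NOT true = false
[3] false AND false = false
[4.3.1.1.1] false AND false = false
[4.3.1.1] NOT false = true
[4.3.1] NOT true = false
[4.3] NOT false = true
[4] false AND false AND true = false
[5] true → false = false
[root] true OR false OR false OR false OR false = true
Overall: true → cleared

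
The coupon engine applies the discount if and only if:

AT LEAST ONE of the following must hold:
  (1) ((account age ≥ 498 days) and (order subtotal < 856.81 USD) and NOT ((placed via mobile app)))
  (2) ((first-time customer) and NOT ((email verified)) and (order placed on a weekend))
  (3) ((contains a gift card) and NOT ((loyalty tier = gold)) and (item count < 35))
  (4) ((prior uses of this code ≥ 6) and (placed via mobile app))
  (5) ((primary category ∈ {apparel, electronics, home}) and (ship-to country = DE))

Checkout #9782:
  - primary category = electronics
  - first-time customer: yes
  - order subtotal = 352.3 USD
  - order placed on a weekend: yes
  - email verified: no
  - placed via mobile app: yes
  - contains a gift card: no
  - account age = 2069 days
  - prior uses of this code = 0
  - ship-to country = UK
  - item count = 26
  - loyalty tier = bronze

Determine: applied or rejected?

Atomic conditions:
  account age ≥ 498 days: 2069 ≥ 498 is true
  order subtotal < 856.81 USD: 352.3 < 856.81 is true
  placed via mobile app: yes → true
  first-time customer: yes → true
  email verified: no → false
  order placed on a weekend: yes → true
  contains a gift card: no → false
  loyalty tier = gold: bronze == gold is false
  item count < 35: 26 < 35 is true
  prior uses of this code ≥ 6: 0 ≥ 6 is false
  primary category ∈ {apparel, electronics, home}: electronics is in the set → true
  ship-to country = DE: UK == DE is false
Combine:
[1.3] NOT true = false
[1] true AND true AND false = false
[2.2] NOT false = true
[2] true AND true AND true = true
[3.2] NOT false = true
[3] false AND true AND true = false
[4] false AND true = false
[5] true AND false = false
[root] false OR true OR false OR false OR false = true
Overall: true → applied

Applied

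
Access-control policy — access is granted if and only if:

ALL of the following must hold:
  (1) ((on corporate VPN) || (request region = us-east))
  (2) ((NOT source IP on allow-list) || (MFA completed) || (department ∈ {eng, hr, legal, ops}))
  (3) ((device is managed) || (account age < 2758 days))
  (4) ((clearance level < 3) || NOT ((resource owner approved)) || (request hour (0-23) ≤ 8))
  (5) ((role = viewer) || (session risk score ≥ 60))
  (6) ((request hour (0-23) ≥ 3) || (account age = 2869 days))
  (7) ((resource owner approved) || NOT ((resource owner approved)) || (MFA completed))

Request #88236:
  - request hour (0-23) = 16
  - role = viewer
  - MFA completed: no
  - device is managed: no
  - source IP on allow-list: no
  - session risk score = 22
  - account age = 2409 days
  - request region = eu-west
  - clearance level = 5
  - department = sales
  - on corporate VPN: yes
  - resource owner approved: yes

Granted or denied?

Denied

Atomic conditions:
  on corporate VPN: yes → true
  request region = us-east: eu-west == us-east is false
  NOT source IP on allow-list: no → true
  MFA completed: no → false
  department ∈ {eng, hr, legal, ops}: sales is not in the set → false
  device is managed: no → false
  account age < 2758 days: 2409 < 2758 is true
  clearance level < 3: 5 < 3 is false
  resource owner approved: yes → true
  request hour (0-23) ≤ 8: 16 ≤ 8 is false
  role = viewer: viewer == viewer is true
  session risk score ≥ 60: 22 ≥ 60 is false
  request hour (0-23) ≥ 3: 16 ≥ 3 is true
  account age = 2869 days: 2409 == 2869 is false
Combine:
[1] true OR false = true
[2] true OR false OR false = true
[3] false OR true = true
[4.2] NOT true = false
[4] false OR false OR false = false
[5] true OR false = true
[6] true OR false = true
[7.2] NOT true = false
[7] true OR false OR false = true
[root] true AND true AND true AND false AND true AND true AND true = false
Overall: false → denied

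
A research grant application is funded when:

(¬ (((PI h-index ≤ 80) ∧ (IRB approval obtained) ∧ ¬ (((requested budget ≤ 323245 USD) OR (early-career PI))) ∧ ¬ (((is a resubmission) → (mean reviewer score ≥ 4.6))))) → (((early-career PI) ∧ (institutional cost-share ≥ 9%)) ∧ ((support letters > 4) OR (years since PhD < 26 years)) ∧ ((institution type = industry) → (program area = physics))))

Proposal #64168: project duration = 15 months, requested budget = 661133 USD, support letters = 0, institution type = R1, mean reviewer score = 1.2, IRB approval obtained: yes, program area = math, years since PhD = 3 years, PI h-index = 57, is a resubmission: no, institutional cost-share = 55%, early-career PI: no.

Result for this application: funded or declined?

Declined

Atomic conditions:
  PI h-index ≤ 80: 57 ≤ 80 is true
  IRB approval obtained: yes → true
  requested budget ≤ 323245 USD: 661133 ≤ 323245 is false
  early-career PI: no → false
  is a resubmission: no → false
  mean reviewer score ≥ 4.6: 1.2 ≥ 4.6 is false
  institutional cost-share ≥ 9%: 55 ≥ 9 is true
  support letters > 4: 0 > 4 is false
  years since PhD < 26 years: 3 < 26 is true
  institution type = industry: R1 == industry is false
  program area = physics: math == physics is false
Combine:
[1.1.3.1] false OR false = false
[1.1.3] NOT false = true
[1.1.4.1] false → false (antecedent false ⇒ implication holds) = true
[1.1.4] NOT true = false
[1.1] true AND true AND true AND false = false
[1] NOT false = true
[2.1] false AND true = false
[2.2] false OR true = true
[2.3] false → false (antecedent false ⇒ implication holds) = true
[2] false AND true AND true = false
[root] true → false = false
Overall: false → declined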